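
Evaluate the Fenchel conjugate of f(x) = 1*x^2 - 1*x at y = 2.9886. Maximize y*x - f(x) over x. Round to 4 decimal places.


f*(y) = sup_x {y*x - a*x^2 - b*x} = sup_x {(y-b)*x - a*x^2}
FOC: (y - b) - 2a*x = 0 => x* = (y - b)/(2a)
x* = (2.9886 + 1)/(2*1) = 1.9943
f*(2.9886) = (y-b)^2/(4a) = (2.9886 + 1)^2/(4*1)
= 15.9089/4 = 3.9772


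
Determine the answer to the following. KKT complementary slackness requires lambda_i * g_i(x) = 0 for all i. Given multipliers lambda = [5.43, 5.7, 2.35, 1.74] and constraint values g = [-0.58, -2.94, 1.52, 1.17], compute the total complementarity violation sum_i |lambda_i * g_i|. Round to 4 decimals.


KKT complementary slackness check:
lambda_1 * g_1 = 5.43 * -0.58 = -3.1494
lambda_2 * g_2 = 5.7 * -2.94 = -16.758
lambda_3 * g_3 = 2.35 * 1.52 = 3.572
lambda_4 * g_4 = 1.74 * 1.17 = 2.0358
Total violation = 3.1494 + 16.758 + 3.572 + 2.0358 = 25.5152


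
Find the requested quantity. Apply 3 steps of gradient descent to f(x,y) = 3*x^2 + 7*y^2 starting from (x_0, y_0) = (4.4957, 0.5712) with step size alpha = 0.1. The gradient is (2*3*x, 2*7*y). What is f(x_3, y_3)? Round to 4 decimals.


Gradient descent on f(x,y) = 3*x^2 + 7*y^2.
Starting point: (4.4957, 0.5712), alpha = 0.1
Step 1: grad_x = 2*3*4.4957 = 26.9742, grad_y = 2*7*0.5712 = 7.9968
  x_1 = 4.4957 - 0.1*26.9742 = 1.7983
  y_1 = 0.5712 - 0.1*7.9968 = -0.2285
Step 2: grad_x = 2*3*1.7983 = 10.7897, grad_y = 2*7*-0.2285 = -3.1987
  x_2 = 1.7983 - 0.1*10.7897 = 0.7193
  y_2 = -0.2285 - 0.1*-3.1987 = 0.0914
Step 3: grad_x = 2*3*0.7193 = 4.3159, grad_y = 2*7*0.0914 = 1.2795
  x_3 = 0.7193 - 0.1*4.3159 = 0.2877
  y_3 = 0.0914 - 0.1*1.2795 = -0.0366
f(0.2877, -0.0366) = 3*0.2877^2 + 7*(-0.0366)^2 = 0.2577


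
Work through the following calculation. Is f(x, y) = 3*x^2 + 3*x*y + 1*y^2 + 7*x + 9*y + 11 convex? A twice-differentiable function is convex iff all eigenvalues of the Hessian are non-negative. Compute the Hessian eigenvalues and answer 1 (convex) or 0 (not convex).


The Hessian of f(x,y) = 3*x^2 + 3*x*y + 1*y^2 + 7*x + 9*y + 11 is:
H = [[6, 3], [3, 2]]
Trace = 6 + 2 = 8
Determinant = 6*2 - (3)^2 = 3
Discriminant = (8)^2 - 4*3 = 52.0
Eigenvalues: lambda_1 = 0.3944, lambda_2 = 7.6056
The function is convex.

1


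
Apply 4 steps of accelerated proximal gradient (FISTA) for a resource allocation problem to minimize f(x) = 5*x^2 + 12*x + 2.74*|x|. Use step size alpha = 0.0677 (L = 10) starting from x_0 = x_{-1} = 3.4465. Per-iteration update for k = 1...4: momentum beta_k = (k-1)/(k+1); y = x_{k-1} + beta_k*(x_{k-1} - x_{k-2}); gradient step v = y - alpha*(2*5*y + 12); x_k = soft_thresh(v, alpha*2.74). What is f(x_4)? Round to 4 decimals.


FISTA on f(x) = 5*x^2 + 12*x + 2.74*|x|
L = 10, alpha = 0.0677
Iteration 1: beta = 0.0, y = 3.4465 + 0.0*(3.4465 - 3.4465) = 3.4465
  grad(y) = 46.465, v = y - alpha*grad = 0.3008
  prox(v) = soft_thresh(0.3008, 0.1855) = 0.1153
Iteration 2: beta = 0.3333, y = 0.1153 + 0.3333*(0.1153 - 3.4465) = -0.9951
  grad(y) = 2.0493, v = y - alpha*grad = -1.1338
  prox(v) = soft_thresh(-1.1338, 0.1855) = -0.9483
Iteration 3: beta = 0.5, y = -0.9483 + 0.5*(-0.9483 - 0.1153) = -1.4801
  grad(y) = -2.8013, v = y - alpha*grad = -1.2905
  prox(v) = soft_thresh(-1.2905, 0.1855) = -1.105
Iteration 4: beta = 0.6, y = -1.105 + 0.6*(-1.105 + 0.9483) = -1.199
  grad(y) = 0.0101, v = y - alpha*grad = -1.1997
  prox(v) = soft_thresh(-1.1997, 0.1855) = -1.0142
f(x_4) = 5*(-1.0142)^2 + 12*(-1.0142) + 2.74*|-1.0142| = -4.2485


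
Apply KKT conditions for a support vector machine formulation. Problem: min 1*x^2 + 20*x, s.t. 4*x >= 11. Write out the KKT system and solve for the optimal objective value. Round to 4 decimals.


Step 1: Try lambda = 0 (constraint inactive).
x_unc = -20/(2*1) = -10.0
Check: 4*-10.0 = -40.0 < 11 -- violated!
Step 2: Constraint must be active: 4*x = 11
x* = 11/4 = 2.75
lambda = (2*1*2.75 + 20)/4 = 6.375
Step 3: Compute optimal value.
f(x*) = 1*2.75^2 + 20*2.75 = 62.5625


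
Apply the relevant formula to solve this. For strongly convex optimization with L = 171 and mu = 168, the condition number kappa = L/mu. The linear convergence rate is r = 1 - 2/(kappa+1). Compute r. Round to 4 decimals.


Step 1: Compute the condition number.
kappa = L/mu = 171/168 = 1.0179
Step 2: Compute the convergence rate.
r = 1 - 2/(kappa + 1) = 1 - 2*mu/(L + mu) = (L - mu)/(L + mu) = 3/339 = 0.0088


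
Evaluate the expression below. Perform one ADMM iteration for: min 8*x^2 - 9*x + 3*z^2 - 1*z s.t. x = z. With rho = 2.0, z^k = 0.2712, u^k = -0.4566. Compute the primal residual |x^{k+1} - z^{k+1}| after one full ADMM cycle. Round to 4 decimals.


ADMM iteration with rho = 2.0, z^k = 0.2712, u^k = -0.4566
Step 1: x-update.
Minimize 8*x^2 - 9*x + (2.0/2)*(x - 0.2712 - 0.4566)^2
FOC: (2*8 + 2.0)*x = 9 + 2.0*(0.2712 + 0.4566)
x^{k+1} = 0.5809
Step 2: z-update.
Minimize 3*z^2 - 1*z + (2.0/2)*(0.5809 - z - 0.4566)^2
FOC: (2*3 + 2.0)*z = 1 + 2.0*(0.5809 - 0.4566)
z^{k+1} = 0.1561
Step 3: u-update.
u^{k+1} = -0.4566 + 0.5809 - 0.1561 = -0.0318
Step 4: Primal residual = |0.5809 - 0.1561| = 0.4248


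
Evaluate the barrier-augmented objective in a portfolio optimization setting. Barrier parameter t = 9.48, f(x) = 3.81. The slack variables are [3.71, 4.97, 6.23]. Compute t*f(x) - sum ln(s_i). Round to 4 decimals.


Step 1: Compute log-barrier.
ln values: [1.311, 1.6034, 1.8294]
phi = -(1.311 + 1.6034 + 1.8294) = -4.7438
Step 2: Compute augmented objective.
t*f(x) = 9.48*3.81 = 36.1188
Total = 36.1188 - 4.7438 = 31.375


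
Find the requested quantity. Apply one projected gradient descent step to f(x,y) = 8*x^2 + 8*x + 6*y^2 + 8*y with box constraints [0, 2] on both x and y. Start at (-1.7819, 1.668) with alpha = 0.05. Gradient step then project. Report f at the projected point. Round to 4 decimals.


Step 1: Compute gradient at (-1.7819, 1.668).
grad_x = 2*8*-1.7819 + 8 = -20.5104
grad_y = 2*6*1.668 + 8 = 28.016
Step 2: Gradient step.
x_raw = -1.7819 - 0.05*-20.5104 = -0.7564
y_raw = 1.668 - 0.05*28.016 = 0.2672
Step 3: Project onto [0, 2].
x_proj = clip(-0.7564) = 0.0
y_proj = clip(0.2672) = 0.2672
Step 4: Evaluate f.
f(0.0, 0.2672) = 2.566


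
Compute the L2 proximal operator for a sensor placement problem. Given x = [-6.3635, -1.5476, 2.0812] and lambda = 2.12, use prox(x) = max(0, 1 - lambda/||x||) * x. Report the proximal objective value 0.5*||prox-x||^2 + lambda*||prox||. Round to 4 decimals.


Step 1: Compute ||x||.
||x|| = 6.8717
Step 2: Compute scaling factor.
scale = max(0, 1 - 2.12/6.8717) = 0.6915
Step 3: prox(x) = [-4.4003, -1.0701, 1.4391]
||prox(x)|| = 4.7517
Step 4: Proximal objective.
0.5*||prox-x||^2 = 2.2472
lambda*||prox|| = 10.0736
Total = 12.3209


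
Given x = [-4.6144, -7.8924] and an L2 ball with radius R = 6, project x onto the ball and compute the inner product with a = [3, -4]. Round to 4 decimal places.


Step 1: Compute ||x|| (intermediates to 6 decimals).
||x|| = sqrt((-4.6144)^2 + (-7.8924)^2) = 9.142356
Step 2: Project.
Since ||x|| > R, scale = R/||x|| = 6/9.142356 = 0.656286, proj(x) = scale * x
proj(x) = [-3.028366, -5.179672]
Step 3: Dot product.
a^T * proj(x) = 3*(-3.028366) - 4*(-5.179672) = 11.6336


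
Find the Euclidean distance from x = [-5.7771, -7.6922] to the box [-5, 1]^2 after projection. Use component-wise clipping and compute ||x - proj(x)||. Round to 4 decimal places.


Project each component onto [-5, 1].
clip(-5.7771) = -5.0, clip(-7.6922) = -5.0
Projection = [-5.0, -5.0]
Squared diffs: [0.6039, 7.2479]
Distance = sqrt(7.8518) = 2.8021


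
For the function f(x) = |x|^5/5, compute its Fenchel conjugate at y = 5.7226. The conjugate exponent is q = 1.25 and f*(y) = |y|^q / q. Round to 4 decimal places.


The conjugate exponent q satisfies 1/p + 1/q = 1.
p = 5, so q = 5/(5 - 1) = 1.25
|y|^q = 5.7226^1.25 = 8.851
f*(5.7226) = 8.851 / 1.25 = 7.0808


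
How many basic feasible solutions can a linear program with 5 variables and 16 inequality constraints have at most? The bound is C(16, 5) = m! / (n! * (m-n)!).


Each vertex corresponds to some choice of n active constraints out of m, so the number of vertices is at most C(m, n) = m! / (n!(m-n)!).
m = 16, n = 5
Numerator: 16 * 15 * 14 * 13 * 12
Denominator: 5! = 120
C(16, 5) = 4368


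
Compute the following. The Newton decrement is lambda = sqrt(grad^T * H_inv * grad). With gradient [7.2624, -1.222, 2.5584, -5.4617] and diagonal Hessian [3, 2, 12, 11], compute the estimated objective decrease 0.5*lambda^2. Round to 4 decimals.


Step 1: H is diagonal, so H^(-1) * g = [2.4208, -0.611, 0.2132, -0.4965].
Step 2: g^T H^(-1) g = sum_i g_i^2 / H_ii
  = (7.2624)^2/3 + (-1.222)^2/2 + (2.5584)^2/12 + (-5.4617)^2/11
  = 17.5808 + 0.7466 + 0.5455 + 2.7118 = 21.5847
Step 3: Objective decrease = 0.5 * g^T H^(-1) g = 10.7924


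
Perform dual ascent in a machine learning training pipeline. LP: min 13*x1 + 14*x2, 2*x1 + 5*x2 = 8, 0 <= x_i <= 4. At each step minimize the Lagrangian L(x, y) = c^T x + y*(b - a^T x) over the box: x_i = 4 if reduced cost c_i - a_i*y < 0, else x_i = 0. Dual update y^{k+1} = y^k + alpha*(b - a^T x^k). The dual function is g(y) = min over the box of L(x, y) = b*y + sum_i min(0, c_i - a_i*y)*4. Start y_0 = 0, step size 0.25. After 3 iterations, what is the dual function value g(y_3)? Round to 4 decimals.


Dual ascent for LP: min 13*x1 + 14*x2, 2*x1 + 5*x2 = 8, 0 <= x_i <= 4
Step 1: y^k = 0.0, reduced costs: (13.0, 14.0)
  x^k = (0.0, 0.0), subgradient = b - a^T x = 8.0
  y^{k+1} = 0.0 + 0.25*8.0 = 2.0
Step 2: y^k = 2.0, reduced costs: (9.0, 4.0)
  x^k = (0.0, 0.0), subgradient = b - a^T x = 8.0
  y^{k+1} = 2.0 + 0.25*8.0 = 4.0
Step 3: y^k = 4.0, reduced costs: (5.0, -6.0)
  x^k = (0.0, 4.0), subgradient = b - a^T x = -12.0
  y^{k+1} = 4.0 + 0.25*-12.0 = 1.0
Dual objective at y_3 = 1.0: reduced costs (11.0, 9.0), box minimizer x = (0.0, 0.0)
g(y_3) = b*y + (c1 - a1*y)*x1 + (c2 - a2*y)*x2 = 8*1.0 + 11.0*0.0 + 9.0*0.0 = 8.0 + 0.0 + 0.0 = 8.0


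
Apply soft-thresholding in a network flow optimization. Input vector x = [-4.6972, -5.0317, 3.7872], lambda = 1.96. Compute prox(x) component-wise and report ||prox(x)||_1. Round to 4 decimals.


Soft-thresholding with lambda = 1.96:
prox(-4.6972) = sign(-4.6972)*max(|-4.6972| - 1.96, 0) = -2.7372
prox(-5.0317) = sign(-5.0317)*max(|-5.0317| - 1.96, 0) = -3.0717
prox(3.7872) = sign(3.7872)*max(|3.7872| - 1.96, 0) = 1.8272
prox(x) = [-2.7372, -3.0717, 1.8272]
||prox(x)||_1 = 2.7372 + 3.0717 + 1.8272 = 7.6361


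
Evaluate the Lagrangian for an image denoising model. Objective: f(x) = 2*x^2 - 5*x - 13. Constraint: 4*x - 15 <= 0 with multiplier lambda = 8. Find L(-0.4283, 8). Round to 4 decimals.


Step 1: Evaluate f(x).
f(-0.4283) = 2*(-0.4283)^2 - 5*(-0.4283) - 13 = -10.4916
Step 2: Evaluate g(x).
g(-0.4283) = 4*-0.4283 - 15 = -16.7132
Step 3: Compute Lagrangian.
L = -10.4916 + 8*-16.7132 = -144.1972


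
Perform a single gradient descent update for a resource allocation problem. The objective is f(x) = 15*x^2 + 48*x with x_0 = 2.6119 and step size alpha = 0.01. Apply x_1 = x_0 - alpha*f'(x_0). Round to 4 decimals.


We compute the gradient at x_0 and apply the update.
f'(x) = 30*x + 48
f'(2.6119) = 30*2.6119 + 48 = 126.357
x_1 = 2.6119 - 0.01*126.357 = 1.3483


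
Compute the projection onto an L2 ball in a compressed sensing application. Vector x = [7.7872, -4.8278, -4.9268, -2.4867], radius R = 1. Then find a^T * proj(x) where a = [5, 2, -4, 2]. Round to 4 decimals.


Step 1: Compute ||x|| (intermediates to 6 decimals).
||x|| = sqrt(7.7872^2 + (-4.8278)^2 + (-4.9268)^2 + (-2.4867)^2) = 10.696035
Step 2: Project.
Since ||x|| > R, scale = R/||x|| = 1/10.696035 = 0.093493, proj(x) = scale * x
proj(x) = [0.728049, -0.451366, -0.460621, -0.232489]
Step 3: Dot product.
a^T * proj(x) = 5*0.728049 + 2*(-0.451366) - 4*(-0.460621) + 2*(-0.232489) = 4.115


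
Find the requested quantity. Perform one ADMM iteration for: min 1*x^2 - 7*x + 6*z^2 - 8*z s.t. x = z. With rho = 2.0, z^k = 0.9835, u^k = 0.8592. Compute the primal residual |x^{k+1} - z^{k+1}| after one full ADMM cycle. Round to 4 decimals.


ADMM iteration with rho = 2.0, z^k = 0.9835, u^k = 0.8592
Step 1: x-update.
Minimize 1*x^2 - 7*x + (2.0/2)*(x - 0.9835 + 0.8592)^2
FOC: (2*1 + 2.0)*x = 7 + 2.0*(0.9835 - 0.8592)
x^{k+1} = 1.8122
Step 2: z-update.
Minimize 6*z^2 - 8*z + (2.0/2)*(1.8122 - z + 0.8592)^2
FOC: (2*6 + 2.0)*z = 8 + 2.0*(1.8122 + 0.8592)
z^{k+1} = 0.9531
Step 3: u-update.
u^{k+1} = 0.8592 + 1.8122 - 0.9531 = 1.7183
Step 4: Primal residual = |1.8122 - 0.9531| = 0.8591


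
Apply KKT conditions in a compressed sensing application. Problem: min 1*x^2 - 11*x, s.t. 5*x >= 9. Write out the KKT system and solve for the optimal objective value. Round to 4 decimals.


Step 1: Try lambda = 0 (constraint inactive).
Stationarity: 2*1*x - 11 = 0
x* = 11/(2*1) = 5.5
Check constraint: 5*5.5 = 27.5 >= 9 -- satisfied.
Step 2: Compute optimal value.
f(x*) = 1*5.5^2 - 11*5.5 = -30.25


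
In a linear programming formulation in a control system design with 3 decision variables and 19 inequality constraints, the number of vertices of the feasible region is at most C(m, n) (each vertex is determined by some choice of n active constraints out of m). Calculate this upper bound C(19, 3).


Each vertex corresponds to some choice of n active constraints out of m, so the number of vertices is at most C(m, n) = m! / (n!(m-n)!).
m = 19, n = 3
Numerator: 19 * 18 * 17
Denominator: 3! = 6
C(19, 3) = 969


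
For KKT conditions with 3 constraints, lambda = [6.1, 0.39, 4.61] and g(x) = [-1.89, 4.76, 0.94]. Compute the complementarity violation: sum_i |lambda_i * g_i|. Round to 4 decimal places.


KKT complementary slackness check:
lambda_1 * g_1 = 6.1 * -1.89 = -11.529
lambda_2 * g_2 = 0.39 * 4.76 = 1.8564
lambda_3 * g_3 = 4.61 * 0.94 = 4.3334
Total violation = 11.529 + 1.8564 + 4.3334 = 17.7188


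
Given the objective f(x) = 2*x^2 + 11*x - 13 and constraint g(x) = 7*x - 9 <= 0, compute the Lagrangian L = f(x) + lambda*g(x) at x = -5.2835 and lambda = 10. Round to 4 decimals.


Step 1: Evaluate f(x).
f(-5.2835) = 2*(-5.2835)^2 + 11*(-5.2835) - 13 = -15.2878
Step 2: Evaluate g(x).
g(-5.2835) = 7*-5.2835 - 9 = -45.9845
Step 3: Compute Lagrangian.
L = -15.2878 + 10*-45.9845 = -475.1328


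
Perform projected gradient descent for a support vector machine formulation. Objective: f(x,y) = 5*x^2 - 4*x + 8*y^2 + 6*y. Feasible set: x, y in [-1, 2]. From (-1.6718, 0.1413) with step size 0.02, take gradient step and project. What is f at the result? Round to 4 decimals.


Step 1: Compute gradient at (-1.6718, 0.1413).
grad_x = 2*5*-1.6718 - 4 = -20.718
grad_y = 2*8*0.1413 + 6 = 8.2608
Step 2: Gradient step.
x_raw = -1.6718 - 0.02*-20.718 = -1.2574
y_raw = 0.1413 - 0.02*8.2608 = -0.0239
Step 3: Project onto [-1, 2].
x_proj = clip(-1.2574) = -1.0
y_proj = clip(-0.0239) = -0.0239
Step 4: Evaluate f.
f(-1.0, -0.0239) = 8.8611


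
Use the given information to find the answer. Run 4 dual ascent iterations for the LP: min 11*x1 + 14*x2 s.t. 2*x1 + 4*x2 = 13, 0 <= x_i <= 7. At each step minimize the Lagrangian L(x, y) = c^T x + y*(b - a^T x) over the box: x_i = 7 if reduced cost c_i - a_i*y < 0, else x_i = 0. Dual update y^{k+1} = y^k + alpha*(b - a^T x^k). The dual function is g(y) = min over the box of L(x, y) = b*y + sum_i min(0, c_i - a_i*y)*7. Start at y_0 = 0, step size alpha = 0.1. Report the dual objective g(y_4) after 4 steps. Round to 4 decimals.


Dual ascent for LP: min 11*x1 + 14*x2, 2*x1 + 4*x2 = 13, 0 <= x_i <= 7
Step 1: y^k = 0.0, reduced costs: (11.0, 14.0)
  x^k = (0.0, 0.0), subgradient = b - a^T x = 13.0
  y^{k+1} = 0.0 + 0.1*13.0 = 1.3
Step 2: y^k = 1.3, reduced costs: (8.4, 8.8)
  x^k = (0.0, 0.0), subgradient = b - a^T x = 13.0
  y^{k+1} = 1.3 + 0.1*13.0 = 2.6
Step 3: y^k = 2.6, reduced costs: (5.8, 3.6)
  x^k = (0.0, 0.0), subgradient = b - a^T x = 13.0
  y^{k+1} = 2.6 + 0.1*13.0 = 3.9
Step 4: y^k = 3.9, reduced costs: (3.2, -1.6)
  x^k = (0.0, 7.0), subgradient = b - a^T x = -15.0
  y^{k+1} = 3.9 + 0.1*-15.0 = 2.4
Dual objective at y_4 = 2.4: reduced costs (6.2, 4.4), box minimizer x = (0.0, 0.0)
g(y_4) = b*y + (c1 - a1*y)*x1 + (c2 - a2*y)*x2 = 13*2.4 + 6.2*0.0 + 4.4*0.0 = 31.2 + 0.0 + 0.0 = 31.2


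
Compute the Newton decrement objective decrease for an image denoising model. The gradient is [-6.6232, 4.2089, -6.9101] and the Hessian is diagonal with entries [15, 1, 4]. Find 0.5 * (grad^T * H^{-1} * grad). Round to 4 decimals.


Step 1: H is diagonal, so H^(-1) * g = [-0.4415, 4.2089, -1.7275].
Step 2: g^T H^(-1) g = sum_i g_i^2 / H_ii
  = (-6.6232)^2/15 + (4.2089)^2/1 + (-6.9101)^2/4
  = 2.9245 + 17.7148 + 11.9374 = 32.5767
Step 3: Objective decrease = 0.5 * g^T H^(-1) g = 16.2883


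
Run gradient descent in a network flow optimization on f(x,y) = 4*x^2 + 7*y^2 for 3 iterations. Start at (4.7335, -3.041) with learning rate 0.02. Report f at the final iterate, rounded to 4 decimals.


Gradient descent on f(x,y) = 4*x^2 + 7*y^2.
Starting point: (4.7335, -3.041), alpha = 0.02
Step 1: grad_x = 2*4*4.7335 = 37.868, grad_y = 2*7*-3.041 = -42.574
  x_1 = 4.7335 - 0.02*37.868 = 3.9761
  y_1 = -3.041 - 0.02*-42.574 = -2.1895
Step 2: grad_x = 2*4*3.9761 = 31.8091, grad_y = 2*7*-2.1895 = -30.6533
  x_2 = 3.9761 - 0.02*31.8091 = 3.34
  y_2 = -2.1895 - 0.02*-30.6533 = -1.5765
Step 3: grad_x = 2*4*3.34 = 26.7197, grad_y = 2*7*-1.5765 = -22.0704
  x_3 = 3.34 - 0.02*26.7197 = 2.8056
  y_3 = -1.5765 - 0.02*-22.0704 = -1.135
f(2.8056, -1.135) = 4*2.8056^2 + 7*(-1.135)^2 = 40.5031


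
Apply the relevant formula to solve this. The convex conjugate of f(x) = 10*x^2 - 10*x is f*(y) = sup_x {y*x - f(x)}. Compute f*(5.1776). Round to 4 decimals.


f*(y) = sup_x {y*x - a*x^2 - b*x} = sup_x {(y-b)*x - a*x^2}
FOC: (y - b) - 2a*x = 0 => x* = (y - b)/(2a)
x* = (5.1776 + 10)/(2*10) = 0.7589
f*(5.1776) = (y-b)^2/(4a) = (5.1776 + 10)^2/(4*10)
= 230.3595/40 = 5.759


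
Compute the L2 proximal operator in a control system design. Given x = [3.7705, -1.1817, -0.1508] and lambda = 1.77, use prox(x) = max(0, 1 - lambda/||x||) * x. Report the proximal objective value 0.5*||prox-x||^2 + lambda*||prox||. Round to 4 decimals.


Step 1: Compute ||x||.
||x|| = 3.9542
Step 2: Compute scaling factor.
scale = max(0, 1 - 1.77/3.9542) = 0.5524
Step 3: prox(x) = [2.0827, -0.6527, -0.0833]
||prox(x)|| = 2.1842
Step 4: Proximal objective.
0.5*||prox-x||^2 = 1.5665
lambda*||prox|| = 3.866
Total = 5.4325


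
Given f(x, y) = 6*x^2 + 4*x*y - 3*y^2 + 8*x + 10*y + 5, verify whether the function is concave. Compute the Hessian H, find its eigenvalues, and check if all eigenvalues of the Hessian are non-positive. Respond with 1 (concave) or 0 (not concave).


The Hessian of f(x,y) = 6*x^2 + 4*x*y - 3*y^2 + 8*x + 10*y + 5 is:
H = [[12, 4], [4, -6]]
Trace = 12 - 6 = 6
Determinant = 12*-6 - (4)^2 = -88
Discriminant = (6)^2 - 4*-88 = 388.0
Eigenvalues: lambda_1 = -6.8489, lambda_2 = 12.8489
The function is not concave.

0


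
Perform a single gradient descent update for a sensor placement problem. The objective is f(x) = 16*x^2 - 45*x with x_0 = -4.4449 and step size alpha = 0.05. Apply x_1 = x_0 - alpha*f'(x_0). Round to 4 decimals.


We compute the gradient at x_0 and apply the update.
f'(x) = 32*x - 45
f'(-4.4449) = 32*-4.4449 - 45 = -187.2368
x_1 = -4.4449 - 0.05*-187.2368 = 4.9169


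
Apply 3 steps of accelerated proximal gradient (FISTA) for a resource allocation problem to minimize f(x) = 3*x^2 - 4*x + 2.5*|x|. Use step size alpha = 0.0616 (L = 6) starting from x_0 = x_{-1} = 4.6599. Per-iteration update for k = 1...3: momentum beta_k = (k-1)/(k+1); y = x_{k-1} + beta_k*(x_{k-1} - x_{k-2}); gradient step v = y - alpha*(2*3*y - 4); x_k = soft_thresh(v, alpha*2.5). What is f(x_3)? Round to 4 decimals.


FISTA on f(x) = 3*x^2 - 4*x + 2.5*|x|
L = 6, alpha = 0.0616
Iteration 1: beta = 0.0, y = 4.6599 + 0.0*(4.6599 - 4.6599) = 4.6599
  grad(y) = 23.9594, v = y - alpha*grad = 3.184
  prox(v) = soft_thresh(3.184, 0.154) = 3.03
Iteration 2: beta = 0.3333, y = 3.03 + 0.3333*(3.03 - 4.6599) = 2.4867
  grad(y) = 10.9202, v = y - alpha*grad = 1.814
  prox(v) = soft_thresh(1.814, 0.154) = 1.66
Iteration 3: beta = 0.5, y = 1.66 + 0.5*(1.66 - 3.03) = 0.975
  grad(y) = 1.8501, v = y - alpha*grad = 0.8611
  prox(v) = soft_thresh(0.8611, 0.154) = 0.7071
f(x_3) = 3*0.7071^2 - 4*0.7071 + 2.5*|0.7071| = 0.4392


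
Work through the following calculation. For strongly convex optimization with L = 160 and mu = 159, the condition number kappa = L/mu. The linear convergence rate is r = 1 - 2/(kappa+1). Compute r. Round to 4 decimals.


Step 1: Compute the condition number.
kappa = L/mu = 160/159 = 1.0063
Step 2: Compute the convergence rate.
r = 1 - 2/(kappa + 1) = 1 - 2*mu/(L + mu) = (L - mu)/(L + mu) = 1/319 = 0.0031


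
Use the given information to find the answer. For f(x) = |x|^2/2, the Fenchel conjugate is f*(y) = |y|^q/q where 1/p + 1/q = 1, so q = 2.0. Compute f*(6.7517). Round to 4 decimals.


The conjugate exponent q satisfies 1/p + 1/q = 1.
p = 2, so q = 2/(2 - 1) = 2.0
|y|^q = 6.7517^2.0 = 45.5855
f*(6.7517) = 45.5855 / 2.0 = 22.7927


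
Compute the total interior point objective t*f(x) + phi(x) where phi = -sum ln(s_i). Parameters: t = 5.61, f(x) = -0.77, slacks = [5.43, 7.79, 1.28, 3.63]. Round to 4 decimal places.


Step 1: Compute log-barrier.
ln values: [1.6919, 2.0528, 0.2469, 1.2892]
phi = -(1.6919 + 2.0528 + 0.2469 + 1.2892) = -5.2809
Step 2: Compute augmented objective.
t*f(x) = 5.61*-0.77 = -4.3197
Total = -4.3197 - 5.2809 = -9.6006


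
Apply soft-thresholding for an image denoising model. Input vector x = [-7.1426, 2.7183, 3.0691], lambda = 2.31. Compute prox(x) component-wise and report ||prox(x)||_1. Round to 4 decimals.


Soft-thresholding with lambda = 2.31:
prox(-7.1426) = sign(-7.1426)*max(|-7.1426| - 2.31, 0) = -4.8326
prox(2.7183) = sign(2.7183)*max(|2.7183| - 2.31, 0) = 0.4083
prox(3.0691) = sign(3.0691)*max(|3.0691| - 2.31, 0) = 0.7591
prox(x) = [-4.8326, 0.4083, 0.7591]
||prox(x)||_1 = 4.8326 + 0.4083 + 0.7591 = 6.0


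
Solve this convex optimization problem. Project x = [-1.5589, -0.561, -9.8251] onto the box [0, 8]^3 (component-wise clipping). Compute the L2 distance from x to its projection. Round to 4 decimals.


Project each component onto [0, 8].
clip(-1.5589) = 0.0, clip(-0.561) = 0.0, clip(-9.8251) = 0.0
Projection = [0.0, 0.0, 0.0]
Squared diffs: [2.4302, 0.3147, 96.5326]
Distance = sqrt(99.2775) = 9.9638


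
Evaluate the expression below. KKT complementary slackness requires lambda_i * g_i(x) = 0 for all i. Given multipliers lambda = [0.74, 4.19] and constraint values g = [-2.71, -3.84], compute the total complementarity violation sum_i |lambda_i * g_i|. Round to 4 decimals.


KKT complementary slackness check:
lambda_1 * g_1 = 0.74 * -2.71 = -2.0054
lambda_2 * g_2 = 4.19 * -3.84 = -16.0896
Total violation = 2.0054 + 16.0896 = 18.095


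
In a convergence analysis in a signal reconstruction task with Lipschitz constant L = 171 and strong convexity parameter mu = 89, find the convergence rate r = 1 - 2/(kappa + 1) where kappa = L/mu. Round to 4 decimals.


Step 1: Compute the condition number.
kappa = L/mu = 171/89 = 1.9213
Step 2: Compute the convergence rate.
r = 1 - 2/(kappa + 1) = 1 - 2*mu/(L + mu) = (L - mu)/(L + mu) = 82/260 = 0.3154


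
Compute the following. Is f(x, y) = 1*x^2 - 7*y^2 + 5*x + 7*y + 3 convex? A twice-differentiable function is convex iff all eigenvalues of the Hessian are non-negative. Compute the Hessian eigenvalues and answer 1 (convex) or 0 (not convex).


The Hessian of f(x,y) = 1*x^2 - 7*y^2 + 5*x + 7*y + 3 is:
H = [[2, 0], [0, -14]]
Trace = 2 - 14 = -12
Determinant = 2*-14 - (0)^2 = -28
Discriminant = (-12)^2 - 4*-28 = 256.0
Eigenvalues: lambda_1 = -14.0, lambda_2 = 2.0
The function is not convex.

0


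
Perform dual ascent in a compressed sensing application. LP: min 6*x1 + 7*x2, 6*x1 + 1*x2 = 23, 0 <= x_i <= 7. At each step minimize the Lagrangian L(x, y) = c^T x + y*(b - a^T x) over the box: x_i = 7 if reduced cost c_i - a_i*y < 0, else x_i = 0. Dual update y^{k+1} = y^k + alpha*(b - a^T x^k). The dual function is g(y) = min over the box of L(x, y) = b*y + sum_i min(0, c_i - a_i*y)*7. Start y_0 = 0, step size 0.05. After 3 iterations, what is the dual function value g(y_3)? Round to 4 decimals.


Dual ascent for LP: min 6*x1 + 7*x2, 6*x1 + 1*x2 = 23, 0 <= x_i <= 7
Step 1: y^k = 0.0, reduced costs: (6.0, 7.0)
  x^k = (0.0, 0.0), subgradient = b - a^T x = 23.0
  y^{k+1} = 0.0 + 0.05*23.0 = 1.15
Step 2: y^k = 1.15, reduced costs: (-0.9, 5.85)
  x^k = (7.0, 0.0), subgradient = b - a^T x = -19.0
  y^{k+1} = 1.15 + 0.05*-19.0 = 0.2
Step 3: y^k = 0.2, reduced costs: (4.8, 6.8)
  x^k = (0.0, 0.0), subgradient = b - a^T x = 23.0
  y^{k+1} = 0.2 + 0.05*23.0 = 1.35
Dual objective at y_3 = 1.35: reduced costs (-2.1, 5.65), box minimizer x = (7.0, 0.0)
g(y_3) = b*y + (c1 - a1*y)*x1 + (c2 - a2*y)*x2 = 23*1.35 + (-2.1)*7.0 + 5.65*0.0 = 31.05 - 14.7 + 0.0 = 16.35


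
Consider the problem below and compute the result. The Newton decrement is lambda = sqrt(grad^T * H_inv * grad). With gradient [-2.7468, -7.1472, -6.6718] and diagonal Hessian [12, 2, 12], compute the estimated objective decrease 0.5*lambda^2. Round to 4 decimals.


Step 1: H is diagonal, so H^(-1) * g = [-0.2289, -3.5736, -0.556].
Step 2: g^T H^(-1) g = sum_i g_i^2 / H_ii
  = (-2.7468)^2/12 + (-7.1472)^2/2 + (-6.6718)^2/12
  = 0.6287 + 25.5412 + 3.7094 = 29.8794
Step 3: Objective decrease = 0.5 * g^T H^(-1) g = 14.9397


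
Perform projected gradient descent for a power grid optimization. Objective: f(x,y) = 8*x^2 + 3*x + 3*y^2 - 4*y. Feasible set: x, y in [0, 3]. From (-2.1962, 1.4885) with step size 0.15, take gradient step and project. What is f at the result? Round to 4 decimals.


Step 1: Compute gradient at (-2.1962, 1.4885).
grad_x = 2*8*-2.1962 + 3 = -32.1392
grad_y = 2*3*1.4885 - 4 = 4.931
Step 2: Gradient step.
x_raw = -2.1962 - 0.15*-32.1392 = 2.6247
y_raw = 1.4885 - 0.15*4.931 = 0.7489
Step 3: Project onto [0, 3].
x_proj = clip(2.6247) = 2.6247
y_proj = clip(0.7489) = 0.7489
Step 4: Evaluate f.
f(2.6247, 0.7489) = 61.6725


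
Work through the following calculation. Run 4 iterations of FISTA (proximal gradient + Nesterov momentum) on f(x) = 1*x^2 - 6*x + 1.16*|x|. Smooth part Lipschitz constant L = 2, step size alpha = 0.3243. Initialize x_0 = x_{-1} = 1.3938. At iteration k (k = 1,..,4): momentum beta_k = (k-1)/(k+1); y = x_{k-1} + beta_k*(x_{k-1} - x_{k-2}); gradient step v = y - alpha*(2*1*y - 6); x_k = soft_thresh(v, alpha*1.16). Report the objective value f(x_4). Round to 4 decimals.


FISTA on f(x) = 1*x^2 - 6*x + 1.16*|x|
L = 2, alpha = 0.3243
Iteration 1: beta = 0.0, y = 1.3938 + 0.0*(1.3938 - 1.3938) = 1.3938
  grad(y) = -3.2124, v = y - alpha*grad = 2.4356
  prox(v) = soft_thresh(2.4356, 0.3762) = 2.0594
Iteration 2: beta = 0.3333, y = 2.0594 + 0.3333*(2.0594 - 1.3938) = 2.2813
  grad(y) = -1.4375, v = y - alpha*grad = 2.7474
  prox(v) = soft_thresh(2.7474, 0.3762) = 2.3712
Iteration 3: beta = 0.5, y = 2.3712 + 0.5*(2.3712 - 2.0594) = 2.5272
  grad(y) = -0.9457, v = y - alpha*grad = 2.8338
  prox(v) = soft_thresh(2.8338, 0.3762) = 2.4577
Iteration 4: beta = 0.6, y = 2.4577 + 0.6*(2.4577 - 2.3712) = 2.5095
  grad(y) = -0.981, v = y - alpha*grad = 2.8276
  prox(v) = soft_thresh(2.8276, 0.3762) = 2.4515
f(x_4) = 1*2.4515^2 - 6*2.4515 + 1.16*|2.4515| = -5.8554


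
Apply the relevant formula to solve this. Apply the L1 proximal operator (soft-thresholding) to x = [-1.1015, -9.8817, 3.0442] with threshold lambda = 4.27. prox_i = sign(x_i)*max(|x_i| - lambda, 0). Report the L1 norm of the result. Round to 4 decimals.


Soft-thresholding with lambda = 4.27:
prox(-1.1015) = sign(-1.1015)*max(|-1.1015| - 4.27, 0) = 0.0
prox(-9.8817) = sign(-9.8817)*max(|-9.8817| - 4.27, 0) = -5.6117
prox(3.0442) = sign(3.0442)*max(|3.0442| - 4.27, 0) = 0.0
prox(x) = [0.0, -5.6117, 0.0]
||prox(x)||_1 = 0.0 + 5.6117 + 0.0 = 5.6117


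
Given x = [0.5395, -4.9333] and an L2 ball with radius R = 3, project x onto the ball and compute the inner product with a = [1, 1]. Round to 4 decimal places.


Step 1: Compute ||x|| (intermediates to 6 decimals).
||x|| = sqrt(0.5395^2 + (-4.9333)^2) = 4.962712
Step 2: Project.
Since ||x|| > R, scale = R/||x|| = 3/4.962712 = 0.604508, proj(x) = scale * x
proj(x) = [0.326132, -2.982219]
Step 3: Dot product.
a^T * proj(x) = 1*0.326132 + 1*(-2.982219) = -2.6561


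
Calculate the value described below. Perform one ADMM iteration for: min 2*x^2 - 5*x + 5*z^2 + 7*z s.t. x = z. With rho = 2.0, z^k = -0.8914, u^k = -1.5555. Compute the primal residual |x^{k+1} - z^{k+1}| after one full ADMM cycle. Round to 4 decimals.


ADMM iteration with rho = 2.0, z^k = -0.8914, u^k = -1.5555
Step 1: x-update.
Minimize 2*x^2 - 5*x + (2.0/2)*(x + 0.8914 - 1.5555)^2
FOC: (2*2 + 2.0)*x = 5 + 2.0*(-0.8914 + 1.5555)
x^{k+1} = 1.0547
Step 2: z-update.
Minimize 5*z^2 + 7*z + (2.0/2)*(1.0547 - z - 1.5555)^2
FOC: (2*5 + 2.0)*z = -7 + 2.0*(1.0547 - 1.5555)
z^{k+1} = -0.6668
Step 3: u-update.
u^{k+1} = -1.5555 + 1.0547 + 0.6668 = 0.166
Step 4: Primal residual = |1.0547 + 0.6668| = 1.7215


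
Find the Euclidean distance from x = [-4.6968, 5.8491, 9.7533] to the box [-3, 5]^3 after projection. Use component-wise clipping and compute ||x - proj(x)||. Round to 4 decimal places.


Project each component onto [-3, 5].
clip(-4.6968) = -3.0, clip(5.8491) = 5.0, clip(9.7533) = 5.0
Projection = [-3.0, 5.0, 5.0]
Squared diffs: [2.8791, 0.721, 22.5939]
Distance = sqrt(26.194) = 5.118


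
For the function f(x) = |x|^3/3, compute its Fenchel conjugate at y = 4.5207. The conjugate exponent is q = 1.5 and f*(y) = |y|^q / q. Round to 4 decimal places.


The conjugate exponent q satisfies 1/p + 1/q = 1.
p = 3, so q = 3/(3 - 1) = 1.5
|y|^q = 4.5207^1.5 = 9.6119
f*(4.5207) = 9.6119 / 1.5 = 6.4079


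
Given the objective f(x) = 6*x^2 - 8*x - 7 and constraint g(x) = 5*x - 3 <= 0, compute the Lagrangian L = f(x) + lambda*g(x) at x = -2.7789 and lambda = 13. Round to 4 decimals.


Step 1: Evaluate f(x).
f(-2.7789) = 6*(-2.7789)^2 - 8*(-2.7789) - 7 = 61.5649
Step 2: Evaluate g(x).
g(-2.7789) = 5*-2.7789 - 3 = -16.8945
Step 3: Compute Lagrangian.
L = 61.5649 + 13*-16.8945 = -158.0636


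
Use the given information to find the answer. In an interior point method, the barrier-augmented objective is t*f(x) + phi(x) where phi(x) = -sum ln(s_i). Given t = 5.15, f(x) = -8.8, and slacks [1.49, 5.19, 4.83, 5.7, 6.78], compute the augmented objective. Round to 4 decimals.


Step 1: Compute log-barrier.
ln values: [0.3988, 1.6467, 1.5748, 1.7405, 1.914]
phi = -(0.3988 + 1.6467 + 1.5748 + 1.7405 + 1.914) = -7.2748
Step 2: Compute augmented objective.
t*f(x) = 5.15*-8.8 = -45.32
Total = -45.32 - 7.2748 = -52.5948


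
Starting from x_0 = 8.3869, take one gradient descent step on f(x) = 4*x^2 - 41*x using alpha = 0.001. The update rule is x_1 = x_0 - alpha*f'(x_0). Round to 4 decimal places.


We compute the gradient at x_0 and apply the update.
f'(x) = 8*x - 41
f'(8.3869) = 8*8.3869 - 41 = 26.0952
x_1 = 8.3869 - 0.001*26.0952 = 8.3608


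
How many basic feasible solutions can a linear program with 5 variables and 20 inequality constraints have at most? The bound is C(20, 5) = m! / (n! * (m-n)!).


Each vertex corresponds to some choice of n active constraints out of m, so the number of vertices is at most C(m, n) = m! / (n!(m-n)!).
m = 20, n = 5
Numerator: 20 * 19 * 18 * 17 * 16
Denominator: 5! = 120
C(20, 5) = 15504


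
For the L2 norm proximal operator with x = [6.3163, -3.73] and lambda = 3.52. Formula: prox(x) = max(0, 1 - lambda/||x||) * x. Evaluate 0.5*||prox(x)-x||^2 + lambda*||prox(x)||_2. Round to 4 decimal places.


Step 1: Compute ||x||.
||x|| = 7.3354
Step 2: Compute scaling factor.
scale = max(0, 1 - 3.52/7.3354) = 0.5201
Step 3: prox(x) = [3.2853, -1.9401]
||prox(x)|| = 3.8154
Step 4: Proximal objective.
0.5*||prox-x||^2 = 6.1952
lambda*||prox|| = 13.4302
Total = 19.6255


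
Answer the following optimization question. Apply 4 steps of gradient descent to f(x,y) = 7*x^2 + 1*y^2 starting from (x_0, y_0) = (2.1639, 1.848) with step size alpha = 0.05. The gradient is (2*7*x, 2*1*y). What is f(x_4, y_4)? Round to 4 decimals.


Gradient descent on f(x,y) = 7*x^2 + 1*y^2.
Starting point: (2.1639, 1.848), alpha = 0.05
Step 1: grad_x = 2*7*2.1639 = 30.2946, grad_y = 2*1*1.848 = 3.696
  x_1 = 2.1639 - 0.05*30.2946 = 0.6492
  y_1 = 1.848 - 0.05*3.696 = 1.6632
Step 2: grad_x = 2*7*0.6492 = 9.0884, grad_y = 2*1*1.6632 = 3.3264
  x_2 = 0.6492 - 0.05*9.0884 = 0.1948
  y_2 = 1.6632 - 0.05*3.3264 = 1.4969
Step 3: grad_x = 2*7*0.1948 = 2.7265, grad_y = 2*1*1.4969 = 2.9938
  x_3 = 0.1948 - 0.05*2.7265 = 0.0584
  y_3 = 1.4969 - 0.05*2.9938 = 1.3472
Step 4: grad_x = 2*7*0.0584 = 0.818, grad_y = 2*1*1.3472 = 2.6944
  x_4 = 0.0584 - 0.05*0.818 = 0.0175
  y_4 = 1.3472 - 0.05*2.6944 = 1.2125
f(0.0175, 1.2125) = 7*0.0175^2 + 1*1.2125^2 = 1.4722


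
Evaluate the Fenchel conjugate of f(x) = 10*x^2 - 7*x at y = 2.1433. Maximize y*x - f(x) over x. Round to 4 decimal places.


f*(y) = sup_x {y*x - a*x^2 - b*x} = sup_x {(y-b)*x - a*x^2}
FOC: (y - b) - 2a*x = 0 => x* = (y - b)/(2a)
x* = (2.1433 + 7)/(2*10) = 0.4572
f*(2.1433) = (y-b)^2/(4a) = (2.1433 + 7)^2/(4*10)
= 83.5999/40 = 2.09


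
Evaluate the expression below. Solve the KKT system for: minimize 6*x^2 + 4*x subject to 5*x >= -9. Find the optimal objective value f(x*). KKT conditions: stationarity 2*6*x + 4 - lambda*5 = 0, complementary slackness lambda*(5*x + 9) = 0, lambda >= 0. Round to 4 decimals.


Step 1: Try lambda = 0 (constraint inactive).
Stationarity: 2*6*x + 4 = 0
x* = -4/(2*6) = -1/3 = -0.3333 (rounded; the exact value -1/3 is used below)
Check constraint: 5*-0.3333 = -1.6665 >= -9 -- satisfied.
Step 2: Compute optimal value.
f(x*) = 6*(-1/3)^2 + 4*(-1/3) = -0.6667


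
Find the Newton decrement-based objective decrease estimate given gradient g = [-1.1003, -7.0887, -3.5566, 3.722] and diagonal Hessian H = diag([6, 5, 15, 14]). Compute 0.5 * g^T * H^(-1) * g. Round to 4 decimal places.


Step 1: H is diagonal, so H^(-1) * g = [-0.1834, -1.4177, -0.2371, 0.2659].
Step 2: g^T H^(-1) g = sum_i g_i^2 / H_ii
  = (-1.1003)^2/6 + (-7.0887)^2/5 + (-3.5566)^2/15 + (3.722)^2/14
  = 0.2018 + 10.0499 + 0.8433 + 0.9895 = 12.0845
Step 3: Objective decrease = 0.5 * g^T H^(-1) g = 6.0423


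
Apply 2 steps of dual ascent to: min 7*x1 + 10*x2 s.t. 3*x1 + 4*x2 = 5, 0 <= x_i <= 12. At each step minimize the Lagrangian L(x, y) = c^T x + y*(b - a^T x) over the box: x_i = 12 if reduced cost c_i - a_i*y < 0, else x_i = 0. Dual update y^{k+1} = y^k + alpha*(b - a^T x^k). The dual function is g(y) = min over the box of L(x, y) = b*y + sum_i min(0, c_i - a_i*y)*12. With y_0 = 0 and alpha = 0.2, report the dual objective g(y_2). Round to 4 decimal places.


Dual ascent for LP: min 7*x1 + 10*x2, 3*x1 + 4*x2 = 5, 0 <= x_i <= 12
Step 1: y^k = 0.0, reduced costs: (7.0, 10.0)
  x^k = (0.0, 0.0), subgradient = b - a^T x = 5.0
  y^{k+1} = 0.0 + 0.2*5.0 = 1.0
Step 2: y^k = 1.0, reduced costs: (4.0, 6.0)
  x^k = (0.0, 0.0), subgradient = b - a^T x = 5.0
  y^{k+1} = 1.0 + 0.2*5.0 = 2.0
Dual objective at y_2 = 2.0: reduced costs (1.0, 2.0), box minimizer x = (0.0, 0.0)
g(y_2) = b*y + (c1 - a1*y)*x1 + (c2 - a2*y)*x2 = 5*2.0 + 1.0*0.0 + 2.0*0.0 = 10.0 + 0.0 + 0.0 = 10.0


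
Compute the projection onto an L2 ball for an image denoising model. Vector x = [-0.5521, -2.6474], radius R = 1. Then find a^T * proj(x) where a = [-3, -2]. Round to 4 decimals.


Step 1: Compute ||x|| (intermediates to 6 decimals).
||x|| = sqrt((-0.5521)^2 + (-2.6474)^2) = 2.704356
Step 2: Project.
Since ||x|| > R, scale = R/||x|| = 1/2.704356 = 0.369774, proj(x) = scale * x
proj(x) = [-0.204152, -0.97894]
Step 3: Dot product.
a^T * proj(x) = -3*(-0.204152) - 2*(-0.97894) = 2.5703


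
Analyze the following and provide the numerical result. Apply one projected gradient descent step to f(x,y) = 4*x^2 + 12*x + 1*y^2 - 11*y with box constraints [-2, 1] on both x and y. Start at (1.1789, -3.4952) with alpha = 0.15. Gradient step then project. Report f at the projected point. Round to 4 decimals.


Step 1: Compute gradient at (1.1789, -3.4952).
grad_x = 2*4*1.1789 + 12 = 21.4312
grad_y = 2*1*-3.4952 - 11 = -17.9904
Step 2: Gradient step.
x_raw = 1.1789 - 0.15*21.4312 = -2.0358
y_raw = -3.4952 - 0.15*-17.9904 = -0.7966
Step 3: Project onto [-2, 1].
x_proj = clip(-2.0358) = -2.0
y_proj = clip(-0.7966) = -0.7966
Step 4: Evaluate f.
f(-2.0, -0.7966) = 1.3977


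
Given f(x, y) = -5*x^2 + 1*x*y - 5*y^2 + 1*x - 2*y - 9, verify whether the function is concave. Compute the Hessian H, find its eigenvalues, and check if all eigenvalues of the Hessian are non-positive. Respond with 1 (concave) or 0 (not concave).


The Hessian of f(x,y) = -5*x^2 + 1*x*y - 5*y^2 + 1*x - 2*y - 9 is:
H = [[-10, 1], [1, -10]]
Trace = -10 - 10 = -20
Determinant = -10*-10 - (1)^2 = 99
Discriminant = (-20)^2 - 4*99 = 4.0
Eigenvalues: lambda_1 = -11.0, lambda_2 = -9.0
The function is concave.

1


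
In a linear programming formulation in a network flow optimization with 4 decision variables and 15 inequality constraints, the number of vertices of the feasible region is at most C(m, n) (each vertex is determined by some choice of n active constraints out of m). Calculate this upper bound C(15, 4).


Each vertex corresponds to some choice of n active constraints out of m, so the number of vertices is at most C(m, n) = m! / (n!(m-n)!).
m = 15, n = 4
Numerator: 15 * 14 * 13 * 12
Denominator: 4! = 24
C(15, 4) = 1365


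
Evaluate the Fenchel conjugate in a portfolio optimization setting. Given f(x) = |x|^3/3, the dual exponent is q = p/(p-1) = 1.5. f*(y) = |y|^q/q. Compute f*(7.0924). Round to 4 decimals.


The conjugate exponent q satisfies 1/p + 1/q = 1.
p = 3, so q = 3/(3 - 1) = 1.5
|y|^q = 7.0924^1.5 = 18.8882
f*(7.0924) = 18.8882 / 1.5 = 12.5921


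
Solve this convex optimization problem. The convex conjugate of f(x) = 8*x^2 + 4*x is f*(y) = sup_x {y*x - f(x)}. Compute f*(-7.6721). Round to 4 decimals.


f*(y) = sup_x {y*x - a*x^2 - b*x} = sup_x {(y-b)*x - a*x^2}
FOC: (y - b) - 2a*x = 0 => x* = (y - b)/(2a)
x* = (-7.6721 - 4)/(2*8) = -0.7295
f*(-7.6721) = (y-b)^2/(4a) = (-7.6721 - 4)^2/(4*8)
= 136.2379/32 = 4.2574


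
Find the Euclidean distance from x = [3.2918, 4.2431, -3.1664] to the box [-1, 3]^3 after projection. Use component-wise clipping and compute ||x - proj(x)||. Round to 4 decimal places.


Project each component onto [-1, 3].
clip(3.2918) = 3.0, clip(4.2431) = 3.0, clip(-3.1664) = -1.0
Projection = [3.0, 3.0, -1.0]
Squared diffs: [0.0851, 1.5453, 4.6933]
Distance = sqrt(6.3237) = 2.5147


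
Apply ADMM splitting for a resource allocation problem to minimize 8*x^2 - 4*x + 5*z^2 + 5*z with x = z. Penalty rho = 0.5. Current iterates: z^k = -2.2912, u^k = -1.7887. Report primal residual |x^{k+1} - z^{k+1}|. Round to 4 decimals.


ADMM iteration with rho = 0.5, z^k = -2.2912, u^k = -1.7887
Step 1: x-update.
Minimize 8*x^2 - 4*x + (0.5/2)*(x + 2.2912 - 1.7887)^2
FOC: (2*8 + 0.5)*x = 4 + 0.5*(-2.2912 + 1.7887)
x^{k+1} = 0.2272
Step 2: z-update.
Minimize 5*z^2 + 5*z + (0.5/2)*(0.2272 - z - 1.7887)^2
FOC: (2*5 + 0.5)*z = -5 + 0.5*(0.2272 - 1.7887)
z^{k+1} = -0.5505
Step 3: u-update.
u^{k+1} = -1.7887 + 0.2272 + 0.5505 = -1.011
Step 4: Primal residual = |0.2272 + 0.5505| = 0.7777


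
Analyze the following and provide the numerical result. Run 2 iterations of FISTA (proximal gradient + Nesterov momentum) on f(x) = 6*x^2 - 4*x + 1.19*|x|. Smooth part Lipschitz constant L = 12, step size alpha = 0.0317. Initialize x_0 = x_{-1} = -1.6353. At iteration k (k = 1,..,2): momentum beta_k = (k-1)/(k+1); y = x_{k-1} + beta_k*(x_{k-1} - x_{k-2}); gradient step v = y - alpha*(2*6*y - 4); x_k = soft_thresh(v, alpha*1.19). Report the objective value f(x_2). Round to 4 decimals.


FISTA on f(x) = 6*x^2 - 4*x + 1.19*|x|
L = 12, alpha = 0.0317
Iteration 1: beta = 0.0, y = -1.6353 + 0.0*(-1.6353 + 1.6353) = -1.6353
  grad(y) = -23.6236, v = y - alpha*grad = -0.8864
  prox(v) = soft_thresh(-0.8864, 0.0377) = -0.8487
Iteration 2: beta = 0.3333, y = -0.8487 + 0.3333*(-0.8487 + 1.6353) = -0.5865
  grad(y) = -11.0381, v = y - alpha*grad = -0.2366
  prox(v) = soft_thresh(-0.2366, 0.0377) = -0.1989
f(x_2) = 6*(-0.1989)^2 - 4*(-0.1989) + 1.19*|-0.1989| = 1.2695
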